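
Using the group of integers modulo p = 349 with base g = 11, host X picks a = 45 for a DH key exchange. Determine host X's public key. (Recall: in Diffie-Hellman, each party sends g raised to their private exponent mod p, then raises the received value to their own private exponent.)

Public value = 11^45 (mod 349).
11^1 ≡ 11 (mod 349)
11^2 = (11^1)^2 ≡ 11^2 = 121 ≡ 121 (mod 349)
11^4 = (11^2)^2 ≡ 121^2 = 14641 ≡ 332 (mod 349)
11^8 = (11^4)^2 ≡ 332^2 = 110224 ≡ 289 (mod 349)
11^16 = (11^8)^2 ≡ 289^2 = 83521 ≡ 110 (mod 349)
11^32 = (11^16)^2 ≡ 110^2 = 12100 ≡ 234 (mod 349)
11^45 = 11^32 · 11^8 · 11^4 · 11^1 ≡ 234 · 289 · 332 · 11 ≡ 302 (mod 349).

302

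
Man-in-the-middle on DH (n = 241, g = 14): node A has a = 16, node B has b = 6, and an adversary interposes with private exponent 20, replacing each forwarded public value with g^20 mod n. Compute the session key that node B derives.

Node B receives an adversary's public value M = 14^20 mod 241 instead of the honest one.
14^1 ≡ 14 (mod 241)
14^2 = (14^1)^2 ≡ 14^2 = 196 ≡ 196 (mod 241)
14^4 = (14^2)^2 ≡ 196^2 = 38416 ≡ 97 (mod 241)
14^8 = (14^4)^2 ≡ 97^2 = 9409 ≡ 10 (mod 241)
14^16 = (14^8)^2 ≡ 10^2 = 100 ≡ 100 (mod 241)
14^20 = 14^16 · 14^4 ≡ 100 · 97 ≡ 60 (mod 241).
So M = 60. Node B computes K = M^6 mod 241.
60^1 ≡ 60 (mod 241)
60^2 = (60^1)^2 ≡ 60^2 = 3600 ≡ 226 (mod 241)
60^4 = (60^2)^2 ≡ 226^2 = 51076 ≡ 225 (mod 241)
60^6 = 60^4 · 60^2 ≡ 225 · 226 ≡ 240 (mod 241).

240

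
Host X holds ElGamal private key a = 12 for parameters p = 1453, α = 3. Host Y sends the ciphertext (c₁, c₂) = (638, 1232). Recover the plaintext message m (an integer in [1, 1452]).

478

Shared mask s = c₁^a mod p = 638^12 mod 1453.
638^1 ≡ 638 (mod 1453)
638^2 = (638^1)^2 ≡ 638^2 = 407044 ≡ 204 (mod 1453)
638^4 = (638^2)^2 ≡ 204^2 = 41616 ≡ 932 (mod 1453)
638^8 = (638^4)^2 ≡ 932^2 = 868624 ≡ 1183 (mod 1453)
638^12 = 638^8 · 638^4 ≡ 1183 · 932 ≡ 1182 (mod 1453).
So s = 1182; s⁻¹ ≡ 1201 (mod 1453).
m = c₂ · s⁻¹ mod 1453 = 1232 · 1201 mod 1453 = 478.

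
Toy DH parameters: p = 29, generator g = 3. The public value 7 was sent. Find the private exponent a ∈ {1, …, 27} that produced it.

Try successive powers of 3 modulo 29:
3^1 ≡ 3
3^2 ≡ 9
3^3 ≡ 27
3^4 ≡ 23
3^5 ≡ 11
3^6 ≡ 4
3^7 ≡ 12
3^8 ≡ 7
Found: a = 8.

8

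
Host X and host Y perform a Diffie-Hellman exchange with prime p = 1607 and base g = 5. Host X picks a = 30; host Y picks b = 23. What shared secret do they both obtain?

Host Y sends B = g^b mod p = 5^23 mod 1607.
5^1 ≡ 5 (mod 1607)
5^2 = (5^1)^2 ≡ 5^2 = 25 ≡ 25 (mod 1607)
5^4 = (5^2)^2 ≡ 25^2 = 625 ≡ 625 (mod 1607)
5^8 = (5^4)^2 ≡ 625^2 = 390625 ≡ 124 (mod 1607)
5^16 = (5^8)^2 ≡ 124^2 = 15376 ≡ 913 (mod 1607)
5^23 = 5^16 · 5^4 · 5^2 · 5^1 ≡ 913 · 625 · 25 · 5 ≡ 1430 (mod 1607).
So B = 1430. Host X then computes K = B^a mod p = 1430^30 mod 1607.
1430^1 ≡ 1430 (mod 1607)
1430^2 = (1430^1)^2 ≡ 1430^2 = 2044900 ≡ 796 (mod 1607)
1430^4 = (1430^2)^2 ≡ 796^2 = 633616 ≡ 458 (mod 1607)
1430^8 = (1430^4)^2 ≡ 458^2 = 209764 ≡ 854 (mod 1607)
1430^16 = (1430^8)^2 ≡ 854^2 = 729316 ≡ 1345 (mod 1607)
1430^30 = 1430^16 · 1430^8 · 1430^4 · 1430^2 ≡ 1345 · 854 · 458 · 796 ≡ 918 (mod 1607).

918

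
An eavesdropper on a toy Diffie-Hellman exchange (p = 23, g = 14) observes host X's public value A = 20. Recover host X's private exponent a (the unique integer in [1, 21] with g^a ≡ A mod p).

17

Try successive powers of 14 modulo 23:
14^1 ≡ 14
14^2 ≡ 12
14^3 ≡ 7
14^4 ≡ 6
14^5 ≡ 15
14^6 ≡ 3
14^7 ≡ 19
14^8 ≡ 13
14^9 ≡ 21
14^10 ≡ 18
14^11 ≡ 22
14^12 ≡ 9
14^13 ≡ 11
14^14 ≡ 16
14^15 ≡ 17
14^16 ≡ 8
14^17 ≡ 20
Found: a = 17.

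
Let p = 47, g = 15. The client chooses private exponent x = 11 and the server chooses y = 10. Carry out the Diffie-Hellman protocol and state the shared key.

The client sends A = g^x mod p = 15^11 mod 47.
15^1 ≡ 15 (mod 47)
15^2 = (15^1)^2 ≡ 15^2 = 225 ≡ 37 (mod 47)
15^4 = (15^2)^2 ≡ 37^2 = 1369 ≡ 6 (mod 47)
15^8 = (15^4)^2 ≡ 6^2 = 36 ≡ 36 (mod 47)
15^11 = 15^8 · 15^2 · 15^1 ≡ 36 · 37 · 15 ≡ 5 (mod 47).
So A = 5. The server then computes K = A^y mod p = 5^10 mod 47.
5^1 ≡ 5 (mod 47)
5^2 = (5^1)^2 ≡ 5^2 = 25 ≡ 25 (mod 47)
5^4 = (5^2)^2 ≡ 25^2 = 625 ≡ 14 (mod 47)
5^8 = (5^4)^2 ≡ 14^2 = 196 ≡ 8 (mod 47)
5^10 = 5^8 · 5^2 ≡ 8 · 25 ≡ 12 (mod 47).

12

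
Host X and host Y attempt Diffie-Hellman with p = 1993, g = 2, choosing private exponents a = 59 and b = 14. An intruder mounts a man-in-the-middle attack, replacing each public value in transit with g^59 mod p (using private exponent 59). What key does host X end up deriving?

1557

Host X receives an intruder's public value M = 2^59 mod 1993 instead of the honest one.
2^1 ≡ 2 (mod 1993)
2^2 = (2^1)^2 ≡ 2^2 = 4 ≡ 4 (mod 1993)
2^4 = (2^2)^2 ≡ 4^2 = 16 ≡ 16 (mod 1993)
2^8 = (2^4)^2 ≡ 16^2 = 256 ≡ 256 (mod 1993)
2^16 = (2^8)^2 ≡ 256^2 = 65536 ≡ 1760 (mod 1993)
2^32 = (2^16)^2 ≡ 1760^2 = 3097600 ≡ 478 (mod 1993)
2^59 = 2^32 · 2^16 · 2^8 · 2^2 · 2^1 ≡ 478 · 1760 · 256 · 4 · 2 ≡ 912 (mod 1993).
So M = 912. Host X computes K = M^59 mod 1993.
912^1 ≡ 912 (mod 1993)
912^2 = (912^1)^2 ≡ 912^2 = 831744 ≡ 663 (mod 1993)
912^4 = (912^2)^2 ≡ 663^2 = 439569 ≡ 1109 (mod 1993)
912^8 = (912^4)^2 ≡ 1109^2 = 1229881 ≡ 200 (mod 1993)
912^16 = (912^8)^2 ≡ 200^2 = 40000 ≡ 140 (mod 1993)
912^32 = (912^16)^2 ≡ 140^2 = 19600 ≡ 1663 (mod 1993)
912^59 = 912^32 · 912^16 · 912^8 · 912^2 · 912^1 ≡ 1663 · 140 · 200 · 663 · 912 ≡ 1557 (mod 1993).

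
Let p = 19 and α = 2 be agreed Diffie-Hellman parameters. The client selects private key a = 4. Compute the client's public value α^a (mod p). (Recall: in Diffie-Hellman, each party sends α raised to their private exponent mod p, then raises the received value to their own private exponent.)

16

Public value = 2^4 (mod 19).
2^1 ≡ 2 (mod 19)
2^2 = (2^1)^2 ≡ 2^2 = 4 ≡ 4 (mod 19)
2^4 = (2^2)^2 ≡ 4^2 = 16 ≡ 16 (mod 19)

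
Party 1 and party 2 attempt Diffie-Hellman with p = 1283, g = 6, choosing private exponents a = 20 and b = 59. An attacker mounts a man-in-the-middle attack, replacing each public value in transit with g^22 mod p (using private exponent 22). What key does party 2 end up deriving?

Party 2 receives an attacker's public value M = 6^22 mod 1283 instead of the honest one.
6^1 ≡ 6 (mod 1283)
6^2 = (6^1)^2 ≡ 6^2 = 36 ≡ 36 (mod 1283)
6^4 = (6^2)^2 ≡ 36^2 = 1296 ≡ 13 (mod 1283)
6^8 = (6^4)^2 ≡ 13^2 = 169 ≡ 169 (mod 1283)
6^16 = (6^8)^2 ≡ 169^2 = 28561 ≡ 335 (mod 1283)
6^22 = 6^16 · 6^4 · 6^2 ≡ 335 · 13 · 36 ≡ 254 (mod 1283).
So M = 254. Party 2 computes K = M^59 mod 1283.
254^1 ≡ 254 (mod 1283)
254^2 = (254^1)^2 ≡ 254^2 = 64516 ≡ 366 (mod 1283)
254^4 = (254^2)^2 ≡ 366^2 = 133956 ≡ 524 (mod 1283)
254^8 = (254^4)^2 ≡ 524^2 = 274576 ≡ 14 (mod 1283)
254^16 = (254^8)^2 ≡ 14^2 = 196 ≡ 196 (mod 1283)
254^32 = (254^16)^2 ≡ 196^2 = 38416 ≡ 1209 (mod 1283)
254^59 = 254^32 · 254^16 · 254^8 · 254^2 · 254^1 ≡ 1209 · 196 · 14 · 366 · 254 ≡ 335 (mod 1283).

335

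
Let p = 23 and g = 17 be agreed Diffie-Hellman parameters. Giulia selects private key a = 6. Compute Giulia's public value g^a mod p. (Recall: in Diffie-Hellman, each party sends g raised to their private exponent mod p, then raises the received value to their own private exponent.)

Public value = 17^6 mod 23.
17^1 ≡ 17 (mod 23)
17^2 = (17^1)^2 ≡ 17^2 = 289 ≡ 13 (mod 23)
17^4 = (17^2)^2 ≡ 13^2 = 169 ≡ 8 (mod 23)
17^6 = 17^4 · 17^2 ≡ 8 · 13 ≡ 12 (mod 23).

12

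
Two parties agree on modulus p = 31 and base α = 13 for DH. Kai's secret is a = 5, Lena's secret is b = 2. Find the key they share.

Lena sends B = α^b mod p = 13^2 mod 31.
13^1 ≡ 13 (mod 31)
13^2 = (13^1)^2 ≡ 13^2 = 169 ≡ 14 (mod 31)
So B = 14. Kai then computes K = B^a mod p = 14^5 mod 31.
14^1 ≡ 14 (mod 31)
14^2 = (14^1)^2 ≡ 14^2 = 196 ≡ 10 (mod 31)
14^4 = (14^2)^2 ≡ 10^2 = 100 ≡ 7 (mod 31)
14^5 = 14^4 · 14^1 ≡ 7 · 14 ≡ 5 (mod 31).

5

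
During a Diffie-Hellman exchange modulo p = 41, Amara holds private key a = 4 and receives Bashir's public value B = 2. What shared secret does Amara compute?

16

Shared key K = 2^4 mod 41.
2^1 ≡ 2 (mod 41)
2^2 = (2^1)^2 ≡ 2^2 = 4 ≡ 4 (mod 41)
2^4 = (2^2)^2 ≡ 4^2 = 16 ≡ 16 (mod 41)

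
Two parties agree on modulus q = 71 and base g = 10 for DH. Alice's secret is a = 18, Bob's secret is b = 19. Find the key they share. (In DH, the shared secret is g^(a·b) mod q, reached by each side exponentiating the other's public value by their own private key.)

27

Alice sends A = g^a mod q = 10^18 mod 71.
10^1 ≡ 10 (mod 71)
10^2 = (10^1)^2 ≡ 10^2 = 100 ≡ 29 (mod 71)
10^4 = (10^2)^2 ≡ 29^2 = 841 ≡ 60 (mod 71)
10^8 = (10^4)^2 ≡ 60^2 = 3600 ≡ 50 (mod 71)
10^16 = (10^8)^2 ≡ 50^2 = 2500 ≡ 15 (mod 71)
10^18 = 10^16 · 10^2 ≡ 15 · 29 ≡ 9 (mod 71).
So A = 9. Bob then computes K = A^b mod q = 9^19 mod 71.
9^1 ≡ 9 (mod 71)
9^2 = (9^1)^2 ≡ 9^2 = 81 ≡ 10 (mod 71)
9^4 = (9^2)^2 ≡ 10^2 = 100 ≡ 29 (mod 71)
9^8 = (9^4)^2 ≡ 29^2 = 841 ≡ 60 (mod 71)
9^16 = (9^8)^2 ≡ 60^2 = 3600 ≡ 50 (mod 71)
9^19 = 9^16 · 9^2 · 9^1 ≡ 50 · 10 · 9 ≡ 27 (mod 71).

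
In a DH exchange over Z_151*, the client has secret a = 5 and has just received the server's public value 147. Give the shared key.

33

Shared key K = 147^5 mod 151.
147^1 ≡ 147 (mod 151)
147^2 = (147^1)^2 ≡ 147^2 = 21609 ≡ 16 (mod 151)
147^4 = (147^2)^2 ≡ 16^2 = 256 ≡ 105 (mod 151)
147^5 = 147^4 · 147^1 ≡ 105 · 147 ≡ 33 (mod 151).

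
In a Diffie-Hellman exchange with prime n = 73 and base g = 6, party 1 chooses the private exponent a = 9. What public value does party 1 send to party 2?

Public value = 6^9 (mod 73).
6^1 ≡ 6 (mod 73)
6^2 = (6^1)^2 ≡ 6^2 = 36 ≡ 36 (mod 73)
6^4 = (6^2)^2 ≡ 36^2 = 1296 ≡ 55 (mod 73)
6^8 = (6^4)^2 ≡ 55^2 = 3025 ≡ 32 (mod 73)
6^9 = 6^8 · 6^1 ≡ 32 · 6 ≡ 46 (mod 73).

46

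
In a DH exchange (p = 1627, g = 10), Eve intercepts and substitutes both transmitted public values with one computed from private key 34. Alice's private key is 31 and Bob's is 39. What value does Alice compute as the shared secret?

1619

Alice receives Eve's public value M = 10^34 mod 1627 instead of the honest one.
10^1 ≡ 10 (mod 1627)
10^2 = (10^1)^2 ≡ 10^2 = 100 ≡ 100 (mod 1627)
10^4 = (10^2)^2 ≡ 100^2 = 10000 ≡ 238 (mod 1627)
10^8 = (10^4)^2 ≡ 238^2 = 56644 ≡ 1326 (mod 1627)
10^16 = (10^8)^2 ≡ 1326^2 = 1758276 ≡ 1116 (mod 1627)
10^32 = (10^16)^2 ≡ 1116^2 = 1245456 ≡ 801 (mod 1627)
10^34 = 10^32 · 10^2 ≡ 801 · 100 ≡ 377 (mod 1627).
So M = 377. Alice computes K = M^31 mod 1627.
377^1 ≡ 377 (mod 1627)
377^2 = (377^1)^2 ≡ 377^2 = 142129 ≡ 580 (mod 1627)
377^4 = (377^2)^2 ≡ 580^2 = 336400 ≡ 1238 (mod 1627)
377^8 = (377^4)^2 ≡ 1238^2 = 1532644 ≡ 10 (mod 1627)
377^16 = (377^8)^2 ≡ 10^2 = 100 ≡ 100 (mod 1627)
377^31 = 377^16 · 377^8 · 377^4 · 377^2 · 377^1 ≡ 100 · 10 · 1238 · 580 · 377 ≡ 1619 (mod 1627).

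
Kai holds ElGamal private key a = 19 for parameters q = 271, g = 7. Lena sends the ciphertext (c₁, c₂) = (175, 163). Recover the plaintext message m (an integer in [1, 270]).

44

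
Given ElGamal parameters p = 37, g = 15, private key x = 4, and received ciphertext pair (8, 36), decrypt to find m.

27

Shared mask s = c₁^x mod p = 8^4 mod 37.
8^1 ≡ 8 (mod 37)
8^2 = (8^1)^2 ≡ 8^2 = 64 ≡ 27 (mod 37)
8^4 = (8^2)^2 ≡ 27^2 = 729 ≡ 26 (mod 37)
So s = 26; s⁻¹ ≡ 10 (mod 37).
m = c₂ · s⁻¹ mod 37 = 36 · 10 mod 37 = 27.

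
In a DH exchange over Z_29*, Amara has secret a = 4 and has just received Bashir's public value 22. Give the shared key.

Shared key K = 22^4 mod 29.
22^1 ≡ 22 (mod 29)
22^2 = (22^1)^2 ≡ 22^2 = 484 ≡ 20 (mod 29)
22^4 = (22^2)^2 ≡ 20^2 = 400 ≡ 23 (mod 29)

23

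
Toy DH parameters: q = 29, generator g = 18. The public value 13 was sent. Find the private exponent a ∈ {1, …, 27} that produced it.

Try successive powers of 18 modulo 29:
18^1 ≡ 18
18^2 ≡ 5
18^3 ≡ 3
18^4 ≡ 25
18^5 ≡ 15
18^6 ≡ 9
18^7 ≡ 17
18^8 ≡ 16
18^9 ≡ 27
18^10 ≡ 22
18^11 ≡ 19
18^12 ≡ 23
18^13 ≡ 8
18^14 ≡ 28
18^15 ≡ 11
18^16 ≡ 24
18^17 ≡ 26
18^18 ≡ 4
18^19 ≡ 14
18^20 ≡ 20
18^21 ≡ 12
18^22 ≡ 13
Found: a = 22.

22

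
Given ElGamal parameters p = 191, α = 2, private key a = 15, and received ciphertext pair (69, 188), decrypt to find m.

Shared mask s = c₁^a mod p = 69^15 mod 191.
69^1 ≡ 69 (mod 191)
69^2 = (69^1)^2 ≡ 69^2 = 4761 ≡ 177 (mod 191)
69^4 = (69^2)^2 ≡ 177^2 = 31329 ≡ 5 (mod 191)
69^8 = (69^4)^2 ≡ 5^2 = 25 ≡ 25 (mod 191)
69^15 = 69^8 · 69^4 · 69^2 · 69^1 ≡ 25 · 5 · 177 · 69 ≡ 153 (mod 191).
So s = 153; s⁻¹ ≡ 5 (mod 191).
m = c₂ · s⁻¹ mod 191 = 188 · 5 mod 191 = 176.

176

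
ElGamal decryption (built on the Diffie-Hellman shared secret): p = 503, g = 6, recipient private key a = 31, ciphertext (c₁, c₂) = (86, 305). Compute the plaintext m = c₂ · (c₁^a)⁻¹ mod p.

Shared mask s = c₁^a mod p = 86^31 mod 503.
86^1 ≡ 86 (mod 503)
86^2 = (86^1)^2 ≡ 86^2 = 7396 ≡ 354 (mod 503)
86^4 = (86^2)^2 ≡ 354^2 = 125316 ≡ 69 (mod 503)
86^8 = (86^4)^2 ≡ 69^2 = 4761 ≡ 234 (mod 503)
86^16 = (86^8)^2 ≡ 234^2 = 54756 ≡ 432 (mod 503)
86^31 = 86^16 · 86^8 · 86^4 · 86^2 · 86^1 ≡ 432 · 234 · 69 · 354 · 86 ≡ 392 (mod 503).
So s = 392; s⁻¹ ≡ 145 (mod 503).
m = c₂ · s⁻¹ mod 503 = 305 · 145 mod 503 = 464.

464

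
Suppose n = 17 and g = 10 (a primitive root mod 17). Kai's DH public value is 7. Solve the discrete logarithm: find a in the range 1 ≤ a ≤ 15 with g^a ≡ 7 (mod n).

9

Try successive powers of 10 modulo 17:
10^1 ≡ 10
10^2 ≡ 15
10^3 ≡ 14
10^4 ≡ 4
10^5 ≡ 6
10^6 ≡ 9
10^7 ≡ 5
10^8 ≡ 16
10^9 ≡ 7
Found: a = 9.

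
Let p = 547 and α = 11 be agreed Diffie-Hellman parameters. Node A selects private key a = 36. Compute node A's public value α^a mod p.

Public value = 11^36 mod 547.
11^1 ≡ 11 (mod 547)
11^2 = (11^1)^2 ≡ 11^2 = 121 ≡ 121 (mod 547)
11^4 = (11^2)^2 ≡ 121^2 = 14641 ≡ 419 (mod 547)
11^8 = (11^4)^2 ≡ 419^2 = 175561 ≡ 521 (mod 547)
11^16 = (11^8)^2 ≡ 521^2 = 271441 ≡ 129 (mod 547)
11^32 = (11^16)^2 ≡ 129^2 = 16641 ≡ 231 (mod 547)
11^36 = 11^32 · 11^4 ≡ 231 · 419 ≡ 517 (mod 547).

517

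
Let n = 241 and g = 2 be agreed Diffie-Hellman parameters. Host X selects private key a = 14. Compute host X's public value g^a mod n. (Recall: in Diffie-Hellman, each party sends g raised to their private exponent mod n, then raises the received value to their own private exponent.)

Public value = 2^14 mod 241.
2^1 ≡ 2 (mod 241)
2^2 = (2^1)^2 ≡ 2^2 = 4 ≡ 4 (mod 241)
2^4 = (2^2)^2 ≡ 4^2 = 16 ≡ 16 (mod 241)
2^8 = (2^4)^2 ≡ 16^2 = 256 ≡ 15 (mod 241)
2^14 = 2^8 · 2^4 · 2^2 ≡ 15 · 16 · 4 ≡ 237 (mod 241).

237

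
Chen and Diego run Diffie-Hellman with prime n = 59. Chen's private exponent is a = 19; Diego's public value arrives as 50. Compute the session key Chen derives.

23

Shared key K = 50^19 mod 59.
50^1 ≡ 50 (mod 59)
50^2 = (50^1)^2 ≡ 50^2 = 2500 ≡ 22 (mod 59)
50^4 = (50^2)^2 ≡ 22^2 = 484 ≡ 12 (mod 59)
50^8 = (50^4)^2 ≡ 12^2 = 144 ≡ 26 (mod 59)
50^16 = (50^8)^2 ≡ 26^2 = 676 ≡ 27 (mod 59)
50^19 = 50^16 · 50^2 · 50^1 ≡ 27 · 22 · 50 ≡ 23 (mod 59).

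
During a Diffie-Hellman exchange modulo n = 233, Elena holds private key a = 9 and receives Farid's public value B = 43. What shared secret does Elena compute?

189

Shared key K = 43^9 mod 233.
43^1 ≡ 43 (mod 233)
43^2 = (43^1)^2 ≡ 43^2 = 1849 ≡ 218 (mod 233)
43^4 = (43^2)^2 ≡ 218^2 = 47524 ≡ 225 (mod 233)
43^8 = (43^4)^2 ≡ 225^2 = 50625 ≡ 64 (mod 233)
43^9 = 43^8 · 43^1 ≡ 64 · 43 ≡ 189 (mod 233).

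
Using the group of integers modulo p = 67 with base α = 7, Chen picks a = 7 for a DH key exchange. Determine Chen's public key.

46

Public value = 7^7 mod 67.
7^1 ≡ 7 (mod 67)
7^2 = (7^1)^2 ≡ 7^2 = 49 ≡ 49 (mod 67)
7^4 = (7^2)^2 ≡ 49^2 = 2401 ≡ 56 (mod 67)
7^7 = 7^4 · 7^2 · 7^1 ≡ 56 · 49 · 7 ≡ 46 (mod 67).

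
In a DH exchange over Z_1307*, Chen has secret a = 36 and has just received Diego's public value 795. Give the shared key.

932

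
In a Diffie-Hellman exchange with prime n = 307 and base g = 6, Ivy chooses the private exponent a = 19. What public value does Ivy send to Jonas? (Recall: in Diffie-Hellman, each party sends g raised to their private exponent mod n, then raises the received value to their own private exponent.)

Public value = 6^19 (mod 307).
6^1 ≡ 6 (mod 307)
6^2 = (6^1)^2 ≡ 6^2 = 36 ≡ 36 (mod 307)
6^4 = (6^2)^2 ≡ 36^2 = 1296 ≡ 68 (mod 307)
6^8 = (6^4)^2 ≡ 68^2 = 4624 ≡ 19 (mod 307)
6^16 = (6^8)^2 ≡ 19^2 = 361 ≡ 54 (mod 307)
6^19 = 6^16 · 6^2 · 6^1 ≡ 54 · 36 · 6 ≡ 305 (mod 307).

305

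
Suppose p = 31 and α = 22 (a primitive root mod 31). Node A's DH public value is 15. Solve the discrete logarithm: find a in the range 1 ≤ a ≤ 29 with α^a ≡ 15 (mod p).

3

Try successive powers of 22 modulo 31:
22^1 ≡ 22
22^2 ≡ 19
22^3 ≡ 15
Found: a = 3.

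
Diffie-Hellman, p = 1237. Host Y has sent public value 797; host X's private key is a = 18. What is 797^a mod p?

908

Shared key K = 797^18 mod 1237.
797^1 ≡ 797 (mod 1237)
797^2 = (797^1)^2 ≡ 797^2 = 635209 ≡ 628 (mod 1237)
797^4 = (797^2)^2 ≡ 628^2 = 394384 ≡ 1018 (mod 1237)
797^8 = (797^4)^2 ≡ 1018^2 = 1036324 ≡ 955 (mod 1237)
797^16 = (797^8)^2 ≡ 955^2 = 912025 ≡ 356 (mod 1237)
797^18 = 797^16 · 797^2 ≡ 356 · 628 ≡ 908 (mod 1237).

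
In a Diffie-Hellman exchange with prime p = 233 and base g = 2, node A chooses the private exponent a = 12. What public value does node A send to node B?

Public value = 2^12 mod 233.
2^1 ≡ 2 (mod 233)
2^2 = (2^1)^2 ≡ 2^2 = 4 ≡ 4 (mod 233)
2^4 = (2^2)^2 ≡ 4^2 = 16 ≡ 16 (mod 233)
2^8 = (2^4)^2 ≡ 16^2 = 256 ≡ 23 (mod 233)
2^12 = 2^8 · 2^4 ≡ 23 · 16 ≡ 135 (mod 233).

135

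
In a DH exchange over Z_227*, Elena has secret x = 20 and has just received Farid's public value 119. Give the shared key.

Shared key K = 119^20 mod 227.
119^1 ≡ 119 (mod 227)
119^2 = (119^1)^2 ≡ 119^2 = 14161 ≡ 87 (mod 227)
119^4 = (119^2)^2 ≡ 87^2 = 7569 ≡ 78 (mod 227)
119^8 = (119^4)^2 ≡ 78^2 = 6084 ≡ 182 (mod 227)
119^16 = (119^8)^2 ≡ 182^2 = 33124 ≡ 209 (mod 227)
119^20 = 119^16 · 119^4 ≡ 209 · 78 ≡ 185 (mod 227).

185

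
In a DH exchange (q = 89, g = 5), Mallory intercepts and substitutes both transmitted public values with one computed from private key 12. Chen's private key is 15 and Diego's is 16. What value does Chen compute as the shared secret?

Chen receives Mallory's public value M = 5^12 mod 89 instead of the honest one.
5^1 ≡ 5 (mod 89)
5^2 = (5^1)^2 ≡ 5^2 = 25 ≡ 25 (mod 89)
5^4 = (5^2)^2 ≡ 25^2 = 625 ≡ 2 (mod 89)
5^8 = (5^4)^2 ≡ 2^2 = 4 ≡ 4 (mod 89)
5^12 = 5^8 · 5^4 ≡ 4 · 2 ≡ 8 (mod 89).
So M = 8. Chen computes K = M^15 mod 89.
8^1 ≡ 8 (mod 89)
8^2 = (8^1)^2 ≡ 8^2 = 64 ≡ 64 (mod 89)
8^4 = (8^2)^2 ≡ 64^2 = 4096 ≡ 2 (mod 89)
8^8 = (8^4)^2 ≡ 2^2 = 4 ≡ 4 (mod 89)
8^15 = 8^8 · 8^4 · 8^2 · 8^1 ≡ 4 · 2 · 64 · 8 ≡ 2 (mod 89).

2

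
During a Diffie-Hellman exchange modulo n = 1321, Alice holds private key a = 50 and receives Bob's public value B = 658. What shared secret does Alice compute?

768

Shared key K = 658^50 mod 1321.
658^1 ≡ 658 (mod 1321)
658^2 = (658^1)^2 ≡ 658^2 = 432964 ≡ 997 (mod 1321)
658^4 = (658^2)^2 ≡ 997^2 = 994009 ≡ 617 (mod 1321)
658^8 = (658^4)^2 ≡ 617^2 = 380689 ≡ 241 (mod 1321)
658^16 = (658^8)^2 ≡ 241^2 = 58081 ≡ 1278 (mod 1321)
658^32 = (658^16)^2 ≡ 1278^2 = 1633284 ≡ 528 (mod 1321)
658^50 = 658^32 · 658^16 · 658^2 ≡ 528 · 1278 · 997 ≡ 768 (mod 1321).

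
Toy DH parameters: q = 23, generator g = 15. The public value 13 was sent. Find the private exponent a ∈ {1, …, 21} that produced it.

6

Try successive powers of 15 modulo 23:
15^1 ≡ 15
15^2 ≡ 18
15^3 ≡ 17
15^4 ≡ 2
15^5 ≡ 7
15^6 ≡ 13
Found: a = 6.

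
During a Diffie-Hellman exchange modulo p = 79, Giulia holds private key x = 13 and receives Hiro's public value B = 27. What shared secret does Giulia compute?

Shared key K = 27^13 mod 79.
27^1 ≡ 27 (mod 79)
27^2 = (27^1)^2 ≡ 27^2 = 729 ≡ 18 (mod 79)
27^4 = (27^2)^2 ≡ 18^2 = 324 ≡ 8 (mod 79)
27^8 = (27^4)^2 ≡ 8^2 = 64 ≡ 64 (mod 79)
27^13 = 27^8 · 27^4 · 27^1 ≡ 64 · 8 · 27 ≡ 78 (mod 79).

78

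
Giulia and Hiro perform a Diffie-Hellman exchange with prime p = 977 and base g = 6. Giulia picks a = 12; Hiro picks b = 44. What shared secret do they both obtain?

Hiro sends B = g^b mod p = 6^44 mod 977.
6^1 ≡ 6 (mod 977)
6^2 = (6^1)^2 ≡ 6^2 = 36 ≡ 36 (mod 977)
6^4 = (6^2)^2 ≡ 36^2 = 1296 ≡ 319 (mod 977)
6^8 = (6^4)^2 ≡ 319^2 = 101761 ≡ 153 (mod 977)
6^16 = (6^8)^2 ≡ 153^2 = 23409 ≡ 938 (mod 977)
6^32 = (6^16)^2 ≡ 938^2 = 879844 ≡ 544 (mod 977)
6^44 = 6^32 · 6^8 · 6^4 ≡ 544 · 153 · 319 ≡ 56 (mod 977).
So B = 56. Giulia then computes K = B^a mod p = 56^12 mod 977.
56^1 ≡ 56 (mod 977)
56^2 = (56^1)^2 ≡ 56^2 = 3136 ≡ 205 (mod 977)
56^4 = (56^2)^2 ≡ 205^2 = 42025 ≡ 14 (mod 977)
56^8 = (56^4)^2 ≡ 14^2 = 196 ≡ 196 (mod 977)
56^12 = 56^8 · 56^4 ≡ 196 · 14 ≡ 790 (mod 977).

790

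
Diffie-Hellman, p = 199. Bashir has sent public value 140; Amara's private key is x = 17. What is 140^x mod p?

90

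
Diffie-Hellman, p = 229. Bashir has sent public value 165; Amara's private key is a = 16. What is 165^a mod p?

214

Shared key K = 165^16 mod 229.
165^1 ≡ 165 (mod 229)
165^2 = (165^1)^2 ≡ 165^2 = 27225 ≡ 203 (mod 229)
165^4 = (165^2)^2 ≡ 203^2 = 41209 ≡ 218 (mod 229)
165^8 = (165^4)^2 ≡ 218^2 = 47524 ≡ 121 (mod 229)
165^16 = (165^8)^2 ≡ 121^2 = 14641 ≡ 214 (mod 229)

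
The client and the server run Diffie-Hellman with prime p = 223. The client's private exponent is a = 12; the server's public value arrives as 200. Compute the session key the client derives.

2

Shared key K = 200^12 mod 223.
200^1 ≡ 200 (mod 223)
200^2 = (200^1)^2 ≡ 200^2 = 40000 ≡ 83 (mod 223)
200^4 = (200^2)^2 ≡ 83^2 = 6889 ≡ 199 (mod 223)
200^8 = (200^4)^2 ≡ 199^2 = 39601 ≡ 130 (mod 223)
200^12 = 200^8 · 200^4 ≡ 130 · 199 ≡ 2 (mod 223).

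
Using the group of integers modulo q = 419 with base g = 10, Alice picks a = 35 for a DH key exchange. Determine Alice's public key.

Public value = 10^35 mod 419.
10^1 ≡ 10 (mod 419)
10^2 = (10^1)^2 ≡ 10^2 = 100 ≡ 100 (mod 419)
10^4 = (10^2)^2 ≡ 100^2 = 10000 ≡ 363 (mod 419)
10^8 = (10^4)^2 ≡ 363^2 = 131769 ≡ 203 (mod 419)
10^16 = (10^8)^2 ≡ 203^2 = 41209 ≡ 147 (mod 419)
10^32 = (10^16)^2 ≡ 147^2 = 21609 ≡ 240 (mod 419)
10^35 = 10^32 · 10^2 · 10^1 ≡ 240 · 100 · 10 ≡ 332 (mod 419).

332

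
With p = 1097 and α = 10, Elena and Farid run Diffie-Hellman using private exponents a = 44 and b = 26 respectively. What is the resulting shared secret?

Farid sends B = α^b mod p = 10^26 mod 1097.
10^1 ≡ 10 (mod 1097)
10^2 = (10^1)^2 ≡ 10^2 = 100 ≡ 100 (mod 1097)
10^4 = (10^2)^2 ≡ 100^2 = 10000 ≡ 127 (mod 1097)
10^8 = (10^4)^2 ≡ 127^2 = 16129 ≡ 771 (mod 1097)
10^16 = (10^8)^2 ≡ 771^2 = 594441 ≡ 964 (mod 1097)
10^26 = 10^16 · 10^8 · 10^2 ≡ 964 · 771 · 100 ≡ 456 (mod 1097).
So B = 456. Elena then computes K = B^a mod p = 456^44 mod 1097.
456^1 ≡ 456 (mod 1097)
456^2 = (456^1)^2 ≡ 456^2 = 207936 ≡ 603 (mod 1097)
456^4 = (456^2)^2 ≡ 603^2 = 363609 ≡ 502 (mod 1097)
456^8 = (456^4)^2 ≡ 502^2 = 252004 ≡ 791 (mod 1097)
456^16 = (456^8)^2 ≡ 791^2 = 625681 ≡ 391 (mod 1097)
456^32 = (456^16)^2 ≡ 391^2 = 152881 ≡ 398 (mod 1097)
456^44 = 456^32 · 456^8 · 456^4 ≡ 398 · 791 · 502 ≡ 428 (mod 1097).

428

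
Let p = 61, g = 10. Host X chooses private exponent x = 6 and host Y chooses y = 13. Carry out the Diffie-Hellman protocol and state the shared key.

Host X sends A = g^x mod p = 10^6 mod 61.
10^1 ≡ 10 (mod 61)
10^2 = (10^1)^2 ≡ 10^2 = 100 ≡ 39 (mod 61)
10^4 = (10^2)^2 ≡ 39^2 = 1521 ≡ 57 (mod 61)
10^6 = 10^4 · 10^2 ≡ 57 · 39 ≡ 27 (mod 61).
So A = 27. Host Y then computes K = A^y mod p = 27^13 mod 61.
27^1 ≡ 27 (mod 61)
27^2 = (27^1)^2 ≡ 27^2 = 729 ≡ 58 (mod 61)
27^4 = (27^2)^2 ≡ 58^2 = 3364 ≡ 9 (mod 61)
27^8 = (27^4)^2 ≡ 9^2 = 81 ≡ 20 (mod 61)
27^13 = 27^8 · 27^4 · 27^1 ≡ 20 · 9 · 27 ≡ 41 (mod 61).

41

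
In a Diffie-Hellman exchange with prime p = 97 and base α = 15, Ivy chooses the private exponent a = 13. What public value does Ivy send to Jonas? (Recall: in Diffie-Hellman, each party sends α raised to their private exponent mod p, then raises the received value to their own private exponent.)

Public value = 15^13 (mod 97).
15^1 ≡ 15 (mod 97)
15^2 = (15^1)^2 ≡ 15^2 = 225 ≡ 31 (mod 97)
15^4 = (15^2)^2 ≡ 31^2 = 961 ≡ 88 (mod 97)
15^8 = (15^4)^2 ≡ 88^2 = 7744 ≡ 81 (mod 97)
15^13 = 15^8 · 15^4 · 15^1 ≡ 81 · 88 · 15 ≡ 26 (mod 97).

26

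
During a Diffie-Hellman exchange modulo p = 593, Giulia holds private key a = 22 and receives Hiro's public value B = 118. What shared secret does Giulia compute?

Shared key K = 118^22 mod 593.
118^1 ≡ 118 (mod 593)
118^2 = (118^1)^2 ≡ 118^2 = 13924 ≡ 285 (mod 593)
118^4 = (118^2)^2 ≡ 285^2 = 81225 ≡ 577 (mod 593)
118^8 = (118^4)^2 ≡ 577^2 = 332929 ≡ 256 (mod 593)
118^16 = (118^8)^2 ≡ 256^2 = 65536 ≡ 306 (mod 593)
118^22 = 118^16 · 118^4 · 118^2 ≡ 306 · 577 · 285 ≡ 562 (mod 593).

562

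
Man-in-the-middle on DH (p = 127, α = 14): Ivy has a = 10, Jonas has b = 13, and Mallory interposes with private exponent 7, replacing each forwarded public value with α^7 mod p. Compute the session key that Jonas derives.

28

Jonas receives Mallory's public value M = 14^7 mod 127 instead of the honest one.
14^1 ≡ 14 (mod 127)
14^2 = (14^1)^2 ≡ 14^2 = 196 ≡ 69 (mod 127)
14^4 = (14^2)^2 ≡ 69^2 = 4761 ≡ 62 (mod 127)
14^7 = 14^4 · 14^2 · 14^1 ≡ 62 · 69 · 14 ≡ 75 (mod 127).
So M = 75. Jonas computes K = M^13 mod 127.
75^1 ≡ 75 (mod 127)
75^2 = (75^1)^2 ≡ 75^2 = 5625 ≡ 37 (mod 127)
75^4 = (75^2)^2 ≡ 37^2 = 1369 ≡ 99 (mod 127)
75^8 = (75^4)^2 ≡ 99^2 = 9801 ≡ 22 (mod 127)
75^13 = 75^8 · 75^4 · 75^1 ≡ 22 · 99 · 75 ≡ 28 (mod 127).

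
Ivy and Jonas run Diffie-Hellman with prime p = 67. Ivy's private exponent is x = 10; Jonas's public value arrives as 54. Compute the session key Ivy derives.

Shared key K = 54^10 mod 67.
54^1 ≡ 54 (mod 67)
54^2 = (54^1)^2 ≡ 54^2 = 2916 ≡ 35 (mod 67)
54^4 = (54^2)^2 ≡ 35^2 = 1225 ≡ 19 (mod 67)
54^8 = (54^4)^2 ≡ 19^2 = 361 ≡ 26 (mod 67)
54^10 = 54^8 · 54^2 ≡ 26 · 35 ≡ 39 (mod 67).

39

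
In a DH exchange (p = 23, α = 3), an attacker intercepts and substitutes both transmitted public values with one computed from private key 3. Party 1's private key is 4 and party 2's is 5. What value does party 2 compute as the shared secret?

Party 2 receives an attacker's public value M = 3^3 mod 23 instead of the honest one.
3^1 ≡ 3 (mod 23)
3^2 = (3^1)^2 ≡ 3^2 = 9 ≡ 9 (mod 23)
3^3 = 3^2 · 3^1 ≡ 9 · 3 ≡ 4 (mod 23).
So M = 4. Party 2 computes K = M^5 mod 23.
4^1 ≡ 4 (mod 23)
4^2 = (4^1)^2 ≡ 4^2 = 16 ≡ 16 (mod 23)
4^4 = (4^2)^2 ≡ 16^2 = 256 ≡ 3 (mod 23)
4^5 = 4^4 · 4^1 ≡ 3 · 4 ≡ 12 (mod 23).

12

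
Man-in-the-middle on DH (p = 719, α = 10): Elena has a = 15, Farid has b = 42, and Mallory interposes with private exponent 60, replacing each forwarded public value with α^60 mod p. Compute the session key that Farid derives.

Farid receives Mallory's public value M = 10^60 mod 719 instead of the honest one.
10^1 ≡ 10 (mod 719)
10^2 = (10^1)^2 ≡ 10^2 = 100 ≡ 100 (mod 719)
10^4 = (10^2)^2 ≡ 100^2 = 10000 ≡ 653 (mod 719)
10^8 = (10^4)^2 ≡ 653^2 = 426409 ≡ 42 (mod 719)
10^16 = (10^8)^2 ≡ 42^2 = 1764 ≡ 326 (mod 719)
10^32 = (10^16)^2 ≡ 326^2 = 106276 ≡ 583 (mod 719)
10^60 = 10^32 · 10^16 · 10^8 · 10^4 ≡ 583 · 326 · 42 · 653 ≡ 3 (mod 719).
So M = 3. Farid computes K = M^42 mod 719.
3^1 ≡ 3 (mod 719)
3^2 = (3^1)^2 ≡ 3^2 = 9 ≡ 9 (mod 719)
3^4 = (3^2)^2 ≡ 9^2 = 81 ≡ 81 (mod 719)
3^8 = (3^4)^2 ≡ 81^2 = 6561 ≡ 90 (mod 719)
3^16 = (3^8)^2 ≡ 90^2 = 8100 ≡ 191 (mod 719)
3^32 = (3^16)^2 ≡ 191^2 = 36481 ≡ 531 (mod 719)
3^42 = 3^32 · 3^8 · 3^2 ≡ 531 · 90 · 9 ≡ 148 (mod 719).

148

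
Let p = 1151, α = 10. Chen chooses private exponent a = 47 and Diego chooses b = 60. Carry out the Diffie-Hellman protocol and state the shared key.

111

Chen sends A = α^a mod p = 10^47 mod 1151.
10^1 ≡ 10 (mod 1151)
10^2 = (10^1)^2 ≡ 10^2 = 100 ≡ 100 (mod 1151)
10^4 = (10^2)^2 ≡ 100^2 = 10000 ≡ 792 (mod 1151)
10^8 = (10^4)^2 ≡ 792^2 = 627264 ≡ 1120 (mod 1151)
10^16 = (10^8)^2 ≡ 1120^2 = 1254400 ≡ 961 (mod 1151)
10^32 = (10^16)^2 ≡ 961^2 = 923521 ≡ 419 (mod 1151)
10^47 = 10^32 · 10^8 · 10^4 · 10^2 · 10^1 ≡ 419 · 1120 · 792 · 100 · 10 ≡ 96 (mod 1151).
So A = 96. Diego then computes K = A^b mod p = 96^60 mod 1151.
96^1 ≡ 96 (mod 1151)
96^2 = (96^1)^2 ≡ 96^2 = 9216 ≡ 8 (mod 1151)
96^4 = (96^2)^2 ≡ 8^2 = 64 ≡ 64 (mod 1151)
96^8 = (96^4)^2 ≡ 64^2 = 4096 ≡ 643 (mod 1151)
96^16 = (96^8)^2 ≡ 643^2 = 413449 ≡ 240 (mod 1151)
96^32 = (96^16)^2 ≡ 240^2 = 57600 ≡ 50 (mod 1151)
96^60 = 96^32 · 96^16 · 96^8 · 96^4 ≡ 50 · 240 · 643 · 64 ≡ 111 (mod 1151).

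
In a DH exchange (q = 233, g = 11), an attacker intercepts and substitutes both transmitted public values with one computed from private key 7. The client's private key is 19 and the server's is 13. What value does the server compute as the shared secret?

42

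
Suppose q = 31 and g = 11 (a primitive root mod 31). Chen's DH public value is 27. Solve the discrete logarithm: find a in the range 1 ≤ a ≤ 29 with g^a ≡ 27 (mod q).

Try successive powers of 11 modulo 31:
11^1 ≡ 11
11^2 ≡ 28
11^3 ≡ 29
11^4 ≡ 9
11^5 ≡ 6
11^6 ≡ 4
11^7 ≡ 13
11^8 ≡ 19
11^9 ≡ 23
11^10 ≡ 5
11^11 ≡ 24
11^12 ≡ 16
11^13 ≡ 21
11^14 ≡ 14
11^15 ≡ 30
11^16 ≡ 20
11^17 ≡ 3
11^18 ≡ 2
11^19 ≡ 22
11^20 ≡ 25
11^21 ≡ 27
Found: a = 21.

21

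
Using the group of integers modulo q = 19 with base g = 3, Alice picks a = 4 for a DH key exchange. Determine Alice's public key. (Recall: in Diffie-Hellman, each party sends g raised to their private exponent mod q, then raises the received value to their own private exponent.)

Public value = 3^{4} \pmod{19}.
3^1 ≡ 3 (mod 19)
3^2 = (3^1)^2 ≡ 3^2 = 9 ≡ 9 (mod 19)
3^4 = (3^2)^2 ≡ 9^2 = 81 ≡ 5 (mod 19)

5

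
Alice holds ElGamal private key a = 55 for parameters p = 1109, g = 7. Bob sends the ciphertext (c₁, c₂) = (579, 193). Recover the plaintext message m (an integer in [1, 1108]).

10

Shared mask s = c₁^a mod p = 579^55 mod 1109.
579^1 ≡ 579 (mod 1109)
579^2 = (579^1)^2 ≡ 579^2 = 335241 ≡ 323 (mod 1109)
579^4 = (579^2)^2 ≡ 323^2 = 104329 ≡ 83 (mod 1109)
579^8 = (579^4)^2 ≡ 83^2 = 6889 ≡ 235 (mod 1109)
579^16 = (579^8)^2 ≡ 235^2 = 55225 ≡ 884 (mod 1109)
579^32 = (579^16)^2 ≡ 884^2 = 781456 ≡ 720 (mod 1109)
579^55 = 579^32 · 579^16 · 579^4 · 579^2 · 579^1 ≡ 720 · 884 · 83 · 323 · 579 ≡ 352 (mod 1109).
So s = 352; s⁻¹ ≡ 816 (mod 1109).
m = c₂ · s⁻¹ mod 1109 = 193 · 816 mod 1109 = 10.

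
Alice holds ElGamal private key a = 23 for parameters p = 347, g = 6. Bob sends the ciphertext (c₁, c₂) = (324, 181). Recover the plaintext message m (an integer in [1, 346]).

13

Shared mask s = c₁^a mod p = 324^23 mod 347.
324^1 ≡ 324 (mod 347)
324^2 = (324^1)^2 ≡ 324^2 = 104976 ≡ 182 (mod 347)
324^4 = (324^2)^2 ≡ 182^2 = 33124 ≡ 159 (mod 347)
324^8 = (324^4)^2 ≡ 159^2 = 25281 ≡ 297 (mod 347)
324^16 = (324^8)^2 ≡ 297^2 = 88209 ≡ 71 (mod 347)
324^23 = 324^16 · 324^4 · 324^2 · 324^1 ≡ 71 · 159 · 182 · 324 ≡ 94 (mod 347).
So s = 94; s⁻¹ ≡ 48 (mod 347).
m = c₂ · s⁻¹ mod 347 = 181 · 48 mod 347 = 13.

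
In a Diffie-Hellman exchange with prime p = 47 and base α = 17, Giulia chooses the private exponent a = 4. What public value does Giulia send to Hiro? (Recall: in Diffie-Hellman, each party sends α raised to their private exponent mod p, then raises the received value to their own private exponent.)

Public value = 17^4 (mod 47).
17^1 ≡ 17 (mod 47)
17^2 = (17^1)^2 ≡ 17^2 = 289 ≡ 7 (mod 47)
17^4 = (17^2)^2 ≡ 7^2 = 49 ≡ 2 (mod 47)

2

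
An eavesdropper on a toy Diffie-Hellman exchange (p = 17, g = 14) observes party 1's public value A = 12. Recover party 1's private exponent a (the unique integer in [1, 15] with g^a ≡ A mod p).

5

Try successive powers of 14 modulo 17:
14^1 ≡ 14
14^2 ≡ 9
14^3 ≡ 7
14^4 ≡ 13
14^5 ≡ 12
Found: a = 5.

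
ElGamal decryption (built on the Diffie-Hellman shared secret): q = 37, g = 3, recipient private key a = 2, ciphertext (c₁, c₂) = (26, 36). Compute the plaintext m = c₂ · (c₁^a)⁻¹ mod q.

Shared mask s = c₁^a mod q = 26^2 mod 37.
26^1 ≡ 26 (mod 37)
26^2 = (26^1)^2 ≡ 26^2 = 676 ≡ 10 (mod 37)
So s = 10; s⁻¹ ≡ 26 (mod 37).
m = c₂ · s⁻¹ mod 37 = 36 · 26 mod 37 = 11.

11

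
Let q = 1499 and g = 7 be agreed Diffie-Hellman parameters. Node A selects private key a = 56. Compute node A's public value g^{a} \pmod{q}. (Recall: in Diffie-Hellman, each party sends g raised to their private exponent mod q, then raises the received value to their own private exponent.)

Public value = 7^{56} \pmod{1499}.
7^1 ≡ 7 (mod 1499)
7^2 = (7^1)^2 ≡ 7^2 = 49 ≡ 49 (mod 1499)
7^4 = (7^2)^2 ≡ 49^2 = 2401 ≡ 902 (mod 1499)
7^8 = (7^4)^2 ≡ 902^2 = 813604 ≡ 1146 (mod 1499)
7^16 = (7^8)^2 ≡ 1146^2 = 1313316 ≡ 192 (mod 1499)
7^32 = (7^16)^2 ≡ 192^2 = 36864 ≡ 888 (mod 1499)
7^56 = 7^32 · 7^16 · 7^8 ≡ 888 · 192 · 1146 ≡ 1261 (mod 1499).

1261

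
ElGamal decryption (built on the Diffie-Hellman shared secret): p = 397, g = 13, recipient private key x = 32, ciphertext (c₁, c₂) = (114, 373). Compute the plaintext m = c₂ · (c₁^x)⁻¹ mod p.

395

Shared mask s = c₁^x mod p = 114^32 mod 397.
114^1 ≡ 114 (mod 397)
114^2 = (114^1)^2 ≡ 114^2 = 12996 ≡ 292 (mod 397)
114^4 = (114^2)^2 ≡ 292^2 = 85264 ≡ 306 (mod 397)
114^8 = (114^4)^2 ≡ 306^2 = 93636 ≡ 341 (mod 397)
114^16 = (114^8)^2 ≡ 341^2 = 116281 ≡ 357 (mod 397)
114^32 = (114^16)^2 ≡ 357^2 = 127449 ≡ 12 (mod 397)
So s = 12; s⁻¹ ≡ 364 (mod 397).
m = c₂ · s⁻¹ mod 397 = 373 · 364 mod 397 = 395.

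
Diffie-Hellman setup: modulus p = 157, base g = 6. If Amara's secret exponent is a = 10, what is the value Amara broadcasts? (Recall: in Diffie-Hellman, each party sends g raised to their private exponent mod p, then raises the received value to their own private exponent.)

138

Public value = 6^10 mod 157.
6^1 ≡ 6 (mod 157)
6^2 = (6^1)^2 ≡ 6^2 = 36 ≡ 36 (mod 157)
6^4 = (6^2)^2 ≡ 36^2 = 1296 ≡ 40 (mod 157)
6^8 = (6^4)^2 ≡ 40^2 = 1600 ≡ 30 (mod 157)
6^10 = 6^8 · 6^2 ≡ 30 · 36 ≡ 138 (mod 157).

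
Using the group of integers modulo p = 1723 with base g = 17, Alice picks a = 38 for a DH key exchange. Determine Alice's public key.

Public value = 17^38 mod 1723.
17^1 ≡ 17 (mod 1723)
17^2 = (17^1)^2 ≡ 17^2 = 289 ≡ 289 (mod 1723)
17^4 = (17^2)^2 ≡ 289^2 = 83521 ≡ 817 (mod 1723)
17^8 = (17^4)^2 ≡ 817^2 = 667489 ≡ 688 (mod 1723)
17^16 = (17^8)^2 ≡ 688^2 = 473344 ≡ 1242 (mod 1723)
17^32 = (17^16)^2 ≡ 1242^2 = 1542564 ≡ 479 (mod 1723)
17^38 = 17^32 · 17^4 · 17^2 ≡ 479 · 817 · 289 ≡ 407 (mod 1723).

407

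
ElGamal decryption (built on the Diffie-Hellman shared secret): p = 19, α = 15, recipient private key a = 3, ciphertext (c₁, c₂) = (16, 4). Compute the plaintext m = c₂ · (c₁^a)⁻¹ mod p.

9

Shared mask s = c₁^a mod p = 16^3 mod 19.
16^1 ≡ 16 (mod 19)
16^2 = (16^1)^2 ≡ 16^2 = 256 ≡ 9 (mod 19)
16^3 = 16^2 · 16^1 ≡ 9 · 16 ≡ 11 (mod 19).
So s = 11; s⁻¹ ≡ 7 (mod 19).
m = c₂ · s⁻¹ mod 19 = 4 · 7 mod 19 = 9.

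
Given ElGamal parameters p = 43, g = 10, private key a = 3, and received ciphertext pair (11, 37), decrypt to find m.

Shared mask s = c₁^a mod p = 11^3 mod 43.
11^1 ≡ 11 (mod 43)
11^2 = (11^1)^2 ≡ 11^2 = 121 ≡ 35 (mod 43)
11^3 = 11^2 · 11^1 ≡ 35 · 11 ≡ 41 (mod 43).
So s = 41; s⁻¹ ≡ 21 (mod 43).
m = c₂ · s⁻¹ mod 43 = 37 · 21 mod 43 = 3.

3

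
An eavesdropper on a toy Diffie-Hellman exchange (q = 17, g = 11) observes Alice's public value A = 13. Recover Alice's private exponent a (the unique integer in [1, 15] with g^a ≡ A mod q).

12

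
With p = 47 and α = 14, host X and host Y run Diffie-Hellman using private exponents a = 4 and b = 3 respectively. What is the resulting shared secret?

25

Host Y sends B = α^b mod p = 14^3 mod 47.
14^1 ≡ 14 (mod 47)
14^2 = (14^1)^2 ≡ 14^2 = 196 ≡ 8 (mod 47)
14^3 = 14^2 · 14^1 ≡ 8 · 14 ≡ 18 (mod 47).
So B = 18. Host X then computes K = B^a mod p = 18^4 mod 47.
18^1 ≡ 18 (mod 47)
18^2 = (18^1)^2 ≡ 18^2 = 324 ≡ 42 (mod 47)
18^4 = (18^2)^2 ≡ 42^2 = 1764 ≡ 25 (mod 47)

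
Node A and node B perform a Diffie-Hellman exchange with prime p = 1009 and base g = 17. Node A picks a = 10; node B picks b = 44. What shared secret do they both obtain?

946

Node B sends B = g^b mod p = 17^44 mod 1009.
17^1 ≡ 17 (mod 1009)
17^2 = (17^1)^2 ≡ 17^2 = 289 ≡ 289 (mod 1009)
17^4 = (17^2)^2 ≡ 289^2 = 83521 ≡ 783 (mod 1009)
17^8 = (17^4)^2 ≡ 783^2 = 613089 ≡ 626 (mod 1009)
17^16 = (17^8)^2 ≡ 626^2 = 391876 ≡ 384 (mod 1009)
17^32 = (17^16)^2 ≡ 384^2 = 147456 ≡ 142 (mod 1009)
17^44 = 17^32 · 17^8 · 17^4 ≡ 142 · 626 · 783 ≡ 607 (mod 1009).
So B = 607. Node A then computes K = B^a mod p = 607^10 mod 1009.
607^1 ≡ 607 (mod 1009)
607^2 = (607^1)^2 ≡ 607^2 = 368449 ≡ 164 (mod 1009)
607^4 = (607^2)^2 ≡ 164^2 = 26896 ≡ 662 (mod 1009)
607^8 = (607^4)^2 ≡ 662^2 = 438244 ≡ 338 (mod 1009)
607^10 = 607^8 · 607^2 ≡ 338 · 164 ≡ 946 (mod 1009).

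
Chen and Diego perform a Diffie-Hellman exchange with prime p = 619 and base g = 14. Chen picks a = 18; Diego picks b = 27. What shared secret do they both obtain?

576

Chen sends A = g^a mod p = 14^18 mod 619.
14^1 ≡ 14 (mod 619)
14^2 = (14^1)^2 ≡ 14^2 = 196 ≡ 196 (mod 619)
14^4 = (14^2)^2 ≡ 196^2 = 38416 ≡ 38 (mod 619)
14^8 = (14^4)^2 ≡ 38^2 = 1444 ≡ 206 (mod 619)
14^16 = (14^8)^2 ≡ 206^2 = 42436 ≡ 344 (mod 619)
14^18 = 14^16 · 14^2 ≡ 344 · 196 ≡ 572 (mod 619).
So A = 572. Diego then computes K = A^b mod p = 572^27 mod 619.
572^1 ≡ 572 (mod 619)
572^2 = (572^1)^2 ≡ 572^2 = 327184 ≡ 352 (mod 619)
572^4 = (572^2)^2 ≡ 352^2 = 123904 ≡ 104 (mod 619)
572^8 = (572^4)^2 ≡ 104^2 = 10816 ≡ 293 (mod 619)
572^16 = (572^8)^2 ≡ 293^2 = 85849 ≡ 427 (mod 619)
572^27 = 572^16 · 572^8 · 572^2 · 572^1 ≡ 427 · 293 · 352 · 572 ≡ 576 (mod 619).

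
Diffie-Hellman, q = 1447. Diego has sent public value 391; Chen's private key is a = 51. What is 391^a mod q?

133

Shared key K = 391^51 mod 1447.
391^1 ≡ 391 (mod 1447)
391^2 = (391^1)^2 ≡ 391^2 = 152881 ≡ 946 (mod 1447)
391^4 = (391^2)^2 ≡ 946^2 = 894916 ≡ 670 (mod 1447)
391^8 = (391^4)^2 ≡ 670^2 = 448900 ≡ 330 (mod 1447)
391^16 = (391^8)^2 ≡ 330^2 = 108900 ≡ 375 (mod 1447)
391^32 = (391^16)^2 ≡ 375^2 = 140625 ≡ 266 (mod 1447)
391^51 = 391^32 · 391^16 · 391^2 · 391^1 ≡ 266 · 375 · 946 · 391 ≡ 133 (mod 1447).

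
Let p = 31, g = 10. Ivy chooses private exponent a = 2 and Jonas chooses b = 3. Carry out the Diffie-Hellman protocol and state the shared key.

2

Jonas sends B = g^b mod p = 10^3 mod 31.
10^1 ≡ 10 (mod 31)
10^2 = (10^1)^2 ≡ 10^2 = 100 ≡ 7 (mod 31)
10^3 = 10^2 · 10^1 ≡ 7 · 10 ≡ 8 (mod 31).
So B = 8. Ivy then computes K = B^a mod p = 8^2 mod 31.
8^1 ≡ 8 (mod 31)
8^2 = (8^1)^2 ≡ 8^2 = 64 ≡ 2 (mod 31)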